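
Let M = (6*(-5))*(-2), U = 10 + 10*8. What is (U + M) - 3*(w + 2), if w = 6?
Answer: 126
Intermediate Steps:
U = 90 (U = 10 + 80 = 90)
M = 60 (M = -30*(-2) = 60)
(U + M) - 3*(w + 2) = (90 + 60) - 3*(6 + 2) = 150 - 3*8 = 150 - 24 = 126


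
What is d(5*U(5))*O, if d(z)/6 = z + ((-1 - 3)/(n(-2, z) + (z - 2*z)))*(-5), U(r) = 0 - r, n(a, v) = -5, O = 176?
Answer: -25344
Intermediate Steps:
U(r) = -r
d(z) = 6*z + 120/(-5 - z) (d(z) = 6*(z + ((-1 - 3)/(-5 + (z - 2*z)))*(-5)) = 6*(z - 4/(-5 - z)*(-5)) = 6*(z + 20/(-5 - z)) = 6*z + 120/(-5 - z))
d(5*U(5))*O = (6*(-20 + (5*(-1*5))² + 5*(5*(-1*5)))/(5 + 5*(-1*5)))*176 = (6*(-20 + (5*(-5))² + 5*(5*(-5)))/(5 + 5*(-5)))*176 = (6*(-20 + (-25)² + 5*(-25))/(5 - 25))*176 = (6*(-20 + 625 - 125)/(-20))*176 = (6*(-1/20)*480)*176 = -144*176 = -25344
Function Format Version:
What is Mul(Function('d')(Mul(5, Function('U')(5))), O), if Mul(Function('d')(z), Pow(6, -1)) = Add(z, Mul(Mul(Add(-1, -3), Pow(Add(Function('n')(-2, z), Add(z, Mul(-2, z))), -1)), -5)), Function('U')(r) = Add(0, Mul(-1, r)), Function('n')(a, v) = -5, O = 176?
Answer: -25344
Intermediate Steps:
Function('U')(r) = Mul(-1, r)
Function('d')(z) = Add(Mul(6, z), Mul(120, Pow(Add(-5, Mul(-1, z)), -1))) (Function('d')(z) = Mul(6, Add(z, Mul(Mul(Add(-1, -3), Pow(Add(-5, Add(z, Mul(-2, z))), -1)), -5))) = Mul(6, Add(z, Mul(Mul(-4, Pow(Add(-5, Mul(-1, z)), -1)), -5))) = Mul(6, Add(z, Mul(20, Pow(Add(-5, Mul(-1, z)), -1)))) = Add(Mul(6, z), Mul(120, Pow(Add(-5, Mul(-1, z)), -1))))
Mul(Function('d')(Mul(5, Function('U')(5))), O) = Mul(Mul(6, Pow(Add(5, Mul(5, Mul(-1, 5))), -1), Add(-20, Pow(Mul(5, Mul(-1, 5)), 2), Mul(5, Mul(5, Mul(-1, 5))))), 176) = Mul(Mul(6, Pow(Add(5, Mul(5, -5)), -1), Add(-20, Pow(Mul(5, -5), 2), Mul(5, Mul(5, -5)))), 176) = Mul(Mul(6, Pow(Add(5, -25), -1), Add(-20, Pow(-25, 2), Mul(5, -25))), 176) = Mul(Mul(6, Pow(-20, -1), Add(-20, 625, -125)), 176) = Mul(Mul(6, Rational(-1, 20), 480), 176) = Mul(-144, 176) = -25344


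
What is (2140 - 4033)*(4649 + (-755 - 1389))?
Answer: -4741965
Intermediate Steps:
(2140 - 4033)*(4649 + (-755 - 1389)) = -1893*(4649 - 2144) = -1893*2505 = -4741965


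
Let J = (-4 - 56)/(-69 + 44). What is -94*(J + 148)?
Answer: -70688/5 ≈ -14138.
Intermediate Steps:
J = 12/5 (J = -60/(-25) = -60*(-1/25) = 12/5 ≈ 2.4000)
-94*(J + 148) = -94*(12/5 + 148) = -94*752/5 = -70688/5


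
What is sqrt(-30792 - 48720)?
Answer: 2*I*sqrt(19878) ≈ 281.98*I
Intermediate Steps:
sqrt(-30792 - 48720) = sqrt(-79512) = 2*I*sqrt(19878)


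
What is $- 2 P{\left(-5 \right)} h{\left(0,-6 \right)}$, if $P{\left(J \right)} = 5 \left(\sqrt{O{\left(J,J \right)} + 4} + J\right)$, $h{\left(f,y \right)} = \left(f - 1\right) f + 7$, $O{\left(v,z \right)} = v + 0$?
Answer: $350 - 70 i \approx 350.0 - 70.0 i$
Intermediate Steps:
$O{\left(v,z \right)} = v$
$h{\left(f,y \right)} = 7 + f \left(-1 + f\right)$ ($h{\left(f,y \right)} = \left(f - 1\right) f + 7 = \left(-1 + f\right) f + 7 = f \left(-1 + f\right) + 7 = 7 + f \left(-1 + f\right)$)
$P{\left(J \right)} = 5 J + 5 \sqrt{4 + J}$ ($P{\left(J \right)} = 5 \left(\sqrt{J + 4} + J\right) = 5 \left(\sqrt{4 + J} + J\right) = 5 \left(J + \sqrt{4 + J}\right) = 5 J + 5 \sqrt{4 + J}$)
$- 2 P{\left(-5 \right)} h{\left(0,-6 \right)} = - 2 \left(5 \left(-5\right) + 5 \sqrt{4 - 5}\right) \left(7 + 0^{2} - 0\right) = - 2 \left(-25 + 5 \sqrt{-1}\right) \left(7 + 0 + 0\right) = - 2 \left(-25 + 5 i\right) 7 = \left(50 - 10 i\right) 7 = 350 - 70 i$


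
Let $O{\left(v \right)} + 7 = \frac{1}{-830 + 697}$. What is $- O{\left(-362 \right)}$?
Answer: $\frac{932}{133} \approx 7.0075$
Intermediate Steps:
$O{\left(v \right)} = - \frac{932}{133}$ ($O{\left(v \right)} = -7 + \frac{1}{-830 + 697} = -7 + \frac{1}{-133} = -7 - \frac{1}{133} = - \frac{932}{133}$)
$- O{\left(-362 \right)} = \left(-1\right) \left(- \frac{932}{133}\right) = \frac{932}{133}$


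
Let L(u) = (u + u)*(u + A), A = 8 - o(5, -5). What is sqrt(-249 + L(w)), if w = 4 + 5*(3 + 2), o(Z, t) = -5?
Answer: 27*sqrt(3) ≈ 46.765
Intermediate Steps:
A = 13 (A = 8 - 1*(-5) = 8 + 5 = 13)
w = 29 (w = 4 + 5*5 = 4 + 25 = 29)
L(u) = 2*u*(13 + u) (L(u) = (u + u)*(u + 13) = (2*u)*(13 + u) = 2*u*(13 + u))
sqrt(-249 + L(w)) = sqrt(-249 + 2*29*(13 + 29)) = sqrt(-249 + 2*29*42) = sqrt(-249 + 2436) = sqrt(2187) = 27*sqrt(3)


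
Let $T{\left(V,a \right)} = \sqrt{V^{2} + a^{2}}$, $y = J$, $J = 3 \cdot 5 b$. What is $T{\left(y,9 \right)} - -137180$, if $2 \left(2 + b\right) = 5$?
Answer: $137180 + \frac{3 \sqrt{61}}{2} \approx 1.3719 \cdot 10^{5}$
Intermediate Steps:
$b = \frac{1}{2}$ ($b = -2 + \frac{1}{2} \cdot 5 = -2 + \frac{5}{2} = \frac{1}{2} \approx 0.5$)
$J = \frac{15}{2}$ ($J = 3 \cdot 5 \cdot \frac{1}{2} = 15 \cdot \frac{1}{2} = \frac{15}{2} \approx 7.5$)
$y = \frac{15}{2} \approx 7.5$
$T{\left(y,9 \right)} - -137180 = \sqrt{\left(\frac{15}{2}\right)^{2} + 9^{2}} - -137180 = \sqrt{\frac{225}{4} + 81} + 137180 = \sqrt{\frac{549}{4}} + 137180 = \frac{3 \sqrt{61}}{2} + 137180 = 137180 + \frac{3 \sqrt{61}}{2}$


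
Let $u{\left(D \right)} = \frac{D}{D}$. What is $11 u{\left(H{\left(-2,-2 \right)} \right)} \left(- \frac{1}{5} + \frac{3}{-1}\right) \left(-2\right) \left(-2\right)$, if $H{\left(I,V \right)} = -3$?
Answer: $- \frac{704}{5} \approx -140.8$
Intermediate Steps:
$u{\left(D \right)} = 1$
$11 u{\left(H{\left(-2,-2 \right)} \right)} \left(- \frac{1}{5} + \frac{3}{-1}\right) \left(-2\right) \left(-2\right) = 11 \cdot 1 \left(- \frac{1}{5} + \frac{3}{-1}\right) \left(-2\right) \left(-2\right) = 11 \left(\left(-1\right) \frac{1}{5} + 3 \left(-1\right)\right) \left(-2\right) \left(-2\right) = 11 \left(- \frac{1}{5} - 3\right) \left(-2\right) \left(-2\right) = 11 \left(- \frac{16}{5}\right) \left(-2\right) \left(-2\right) = 11 \cdot \frac{32}{5} \left(-2\right) = 11 \left(- \frac{64}{5}\right) = - \frac{704}{5}$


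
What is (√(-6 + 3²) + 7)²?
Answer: (7 + √3)² ≈ 76.249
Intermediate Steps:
(√(-6 + 3²) + 7)² = (√(-6 + 9) + 7)² = (√3 + 7)² = (7 + √3)²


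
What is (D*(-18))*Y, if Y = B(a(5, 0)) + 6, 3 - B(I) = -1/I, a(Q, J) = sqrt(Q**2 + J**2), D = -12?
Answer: 9936/5 ≈ 1987.2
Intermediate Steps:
a(Q, J) = sqrt(J**2 + Q**2)
B(I) = 3 + 1/I (B(I) = 3 - (-1)/I = 3 + 1/I)
Y = 46/5 (Y = (3 + 1/(sqrt(0**2 + 5**2))) + 6 = (3 + 1/(sqrt(0 + 25))) + 6 = (3 + 1/(sqrt(25))) + 6 = (3 + 1/5) + 6 = 16/5 + 6 = 46/5 ≈ 9.2000)
(D*(-18))*Y = -12*(-18)*(46/5) = 216*(46/5) = 9936/5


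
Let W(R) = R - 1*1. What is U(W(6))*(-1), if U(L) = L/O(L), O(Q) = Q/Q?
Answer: -5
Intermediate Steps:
W(R) = -1 + R (W(R) = R - 1 = -1 + R)
O(Q) = 1
U(L) = L (U(L) = L/1 = L*1 = L)
U(W(6))*(-1) = (-1 + 6)*(-1) = 5*(-1) = -5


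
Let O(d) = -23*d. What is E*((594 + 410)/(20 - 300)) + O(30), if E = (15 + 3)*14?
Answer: -7968/5 ≈ -1593.6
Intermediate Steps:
E = 252 (E = 18*14 = 252)
E*((594 + 410)/(20 - 300)) + O(30) = 252*((594 + 410)/(20 - 300)) - 23*30 = 252*(1004/(-280)) - 690 = 252*(1004*(-1/280)) - 690 = 252*(-251/70) - 690 = -4518/5 - 690 = -7968/5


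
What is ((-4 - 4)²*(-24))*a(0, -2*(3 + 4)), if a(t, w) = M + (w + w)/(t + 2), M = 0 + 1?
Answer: 19968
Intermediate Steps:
M = 1
a(t, w) = 1 + 2*w/(2 + t) (a(t, w) = 1 + (w + w)/(t + 2) = 1 + (2*w)/(2 + t) = 1 + 2*w/(2 + t))
((-4 - 4)²*(-24))*a(0, -2*(3 + 4)) = ((-4 - 4)²*(-24))*((2 + 0 + 2*(-2*(3 + 4)))/(2 + 0)) = ((-8)²*(-24))*((2 + 0 + 2*(-2*7))/2) = (64*(-24))*((2 + 0 + 2*(-14))/2) = -768*(2 + 0 - 28) = -768*(-26) = -1536*(-13) = 19968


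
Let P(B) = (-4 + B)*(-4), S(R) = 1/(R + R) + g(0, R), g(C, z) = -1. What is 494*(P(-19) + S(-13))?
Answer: 44935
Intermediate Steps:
S(R) = -1 + 1/(2*R) (S(R) = 1/(R + R) - 1 = 1/(2*R) - 1 = -1 + 1/(2*R))
P(B) = 16 - 4*B
494*(P(-19) + S(-13)) = 494*((16 - 4*(-19)) + (½ - 1*(-13))/(-13)) = 494*((16 + 76) - (½ + 13)/13) = 494*(92 - 1/13*27/2) = 494*(92 - 27/26) = 494*(2365/26) = 44935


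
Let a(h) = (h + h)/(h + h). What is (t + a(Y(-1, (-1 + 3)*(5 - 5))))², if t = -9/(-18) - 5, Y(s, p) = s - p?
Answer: 49/4 ≈ 12.250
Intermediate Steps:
a(h) = 1 (a(h) = (2*h)/((2*h)) = (2*h)*(1/(2*h)) = 1)
t = -9/2 (t = -9*(-1/18) - 5 = ½ - 5 = -9/2 ≈ -4.5000)
(t + a(Y(-1, (-1 + 3)*(5 - 5))))² = (-9/2 + 1)² = (-7/2)² = 49/4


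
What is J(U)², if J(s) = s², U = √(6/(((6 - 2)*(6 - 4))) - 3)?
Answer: 81/16 ≈ 5.0625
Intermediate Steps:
U = 3*I/2 (U = √(6/((4*2)) - 3) = √(6/8 - 3) = √(6*(⅛) - 3) = √(¾ - 3) = √(-9/4) = 3*I/2 ≈ 1.5*I)
J(U)² = ((3*I/2)²)² = (-9/4)² = 81/16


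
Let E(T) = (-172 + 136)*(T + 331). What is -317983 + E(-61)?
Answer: -327703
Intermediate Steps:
E(T) = -11916 - 36*T (E(T) = -36*(331 + T) = -11916 - 36*T)
-317983 + E(-61) = -317983 + (-11916 - 36*(-61)) = -317983 + (-11916 + 2196) = -317983 - 9720 = -327703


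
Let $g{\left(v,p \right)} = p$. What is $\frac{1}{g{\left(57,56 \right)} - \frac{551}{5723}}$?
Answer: $\frac{5723}{319937} \approx 0.017888$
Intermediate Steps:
$\frac{1}{g{\left(57,56 \right)} - \frac{551}{5723}} = \frac{1}{56 - \frac{551}{5723}} = \frac{1}{\frac{319937}{5723}} = \frac{5723}{319937}$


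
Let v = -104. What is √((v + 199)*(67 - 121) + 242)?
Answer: 2*I*√1222 ≈ 69.914*I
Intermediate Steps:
√((v + 199)*(67 - 121) + 242) = √((-104 + 199)*(67 - 121) + 242) = √(95*(-54) + 242) = √(-5130 + 242) = √(-4888) = 2*I*√1222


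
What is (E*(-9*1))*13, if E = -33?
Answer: 3861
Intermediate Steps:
(E*(-9*1))*13 = -(-297)*13 = -33*(-9)*13 = 297*13 = 3861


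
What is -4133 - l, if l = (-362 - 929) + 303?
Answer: -3145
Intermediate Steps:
l = -988 (l = -1291 + 303 = -988)
-4133 - l = -4133 - 1*(-988) = -4133 + 988 = -3145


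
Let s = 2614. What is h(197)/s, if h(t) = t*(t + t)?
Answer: 38809/1307 ≈ 29.693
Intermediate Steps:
h(t) = 2*t² (h(t) = t*(2*t) = 2*t²)
h(197)/s = (2*197²)/2614 = (2*38809)*(1/2614) = 77618*(1/2614) = 38809/1307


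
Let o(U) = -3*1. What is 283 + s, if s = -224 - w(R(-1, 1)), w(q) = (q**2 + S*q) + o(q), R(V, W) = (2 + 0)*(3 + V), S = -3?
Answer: 58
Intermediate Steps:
o(U) = -3
R(V, W) = 6 + 2*V (R(V, W) = 2*(3 + V) = 6 + 2*V)
w(q) = -3 + q**2 - 3*q (w(q) = (q**2 - 3*q) - 3 = -3 + q**2 - 3*q)
s = -225 (s = -224 - (-3 + (6 + 2*(-1))**2 - 3*(6 + 2*(-1))) = -224 - (-3 + (6 - 2)**2 - 3*(6 - 2)) = -224 - (-3 + 4**2 - 3*4) = -224 - (-3 + 16 - 12) = -224 - 1*1 = -224 - 1 = -225)
283 + s = 283 - 225 = 58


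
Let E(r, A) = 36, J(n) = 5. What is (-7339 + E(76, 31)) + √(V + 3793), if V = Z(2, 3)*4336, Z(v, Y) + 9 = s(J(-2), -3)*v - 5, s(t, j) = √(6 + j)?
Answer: -7303 + I*√(56911 - 8672*√3) ≈ -7303.0 + 204.67*I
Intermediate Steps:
Z(v, Y) = -14 + v*√3 (Z(v, Y) = -9 + (√(6 - 3)*v - 5) = -9 + (√3*v - 5) = -9 + (v*√3 - 5) = -9 + (-5 + v*√3) = -14 + v*√3)
V = -60704 + 8672*√3 (V = (-14 + 2*√3)*4336 = -60704 + 8672*√3 ≈ -45684.)
(-7339 + E(76, 31)) + √(V + 3793) = (-7339 + 36) + √((-60704 + 8672*√3) + 3793) = -7303 + √(-56911 + 8672*√3)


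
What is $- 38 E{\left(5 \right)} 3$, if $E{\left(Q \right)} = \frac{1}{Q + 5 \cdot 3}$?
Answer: $- \frac{57}{10} \approx -5.7$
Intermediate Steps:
$E{\left(Q \right)} = \frac{1}{15 + Q}$ ($E{\left(Q \right)} = \frac{1}{Q + 15} = \frac{1}{15 + Q}$)
$- 38 E{\left(5 \right)} 3 = - \frac{38}{15 + 5} \cdot 3 = - \frac{38}{20} \cdot 3 = \left(-38\right) \frac{1}{20} \cdot 3 = \left(- \frac{19}{10}\right) 3 = - \frac{57}{10}$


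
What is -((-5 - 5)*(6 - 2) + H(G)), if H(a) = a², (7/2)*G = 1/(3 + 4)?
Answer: 96036/2401 ≈ 39.998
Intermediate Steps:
G = 2/49 (G = 2/(7*(3 + 4)) = (2/7)/7 = (2/7)*(⅐) = 2/49 ≈ 0.040816)
-((-5 - 5)*(6 - 2) + H(G)) = -((-5 - 5)*(6 - 2) + (2/49)²) = -(-10*4 + 4/2401) = -(-40 + 4/2401) = -1*(-96036/2401) = 96036/2401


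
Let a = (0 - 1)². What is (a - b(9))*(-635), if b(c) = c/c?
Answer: 0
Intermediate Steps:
b(c) = 1
a = 1 (a = (-1)² = 1)
(a - b(9))*(-635) = (1 - 1*1)*(-635) = (1 - 1)*(-635) = 0*(-635) = 0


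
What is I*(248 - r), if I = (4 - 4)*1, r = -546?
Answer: 0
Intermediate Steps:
I = 0 (I = 0*1 = 0)
I*(248 - r) = 0*(248 - 1*(-546)) = 0*(248 + 546) = 0*794 = 0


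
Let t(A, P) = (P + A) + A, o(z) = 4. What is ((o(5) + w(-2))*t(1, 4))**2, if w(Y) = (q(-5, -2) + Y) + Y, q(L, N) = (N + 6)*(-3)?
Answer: 5184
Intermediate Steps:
q(L, N) = -18 - 3*N (q(L, N) = (6 + N)*(-3) = -18 - 3*N)
w(Y) = -12 + 2*Y (w(Y) = ((-18 - 3*(-2)) + Y) + Y = ((-18 + 6) + Y) + Y = (-12 + Y) + Y = -12 + 2*Y)
t(A, P) = P + 2*A (t(A, P) = (A + P) + A = P + 2*A)
((o(5) + w(-2))*t(1, 4))**2 = ((4 + (-12 + 2*(-2)))*(4 + 2*1))**2 = ((4 + (-12 - 4))*(4 + 2))**2 = ((4 - 16)*6)**2 = (-12*6)**2 = (-72)**2 = 5184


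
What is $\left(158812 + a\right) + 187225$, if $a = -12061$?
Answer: $333976$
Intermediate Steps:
$\left(158812 + a\right) + 187225 = \left(158812 - 12061\right) + 187225 = 146751 + 187225 = 333976$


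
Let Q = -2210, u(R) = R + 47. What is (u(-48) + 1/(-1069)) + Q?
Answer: -2363560/1069 ≈ -2211.0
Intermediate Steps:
u(R) = 47 + R
(u(-48) + 1/(-1069)) + Q = ((47 - 48) + 1/(-1069)) - 2210 = (-1 - 1/1069) - 2210 = -1070/1069 - 2210 = -2363560/1069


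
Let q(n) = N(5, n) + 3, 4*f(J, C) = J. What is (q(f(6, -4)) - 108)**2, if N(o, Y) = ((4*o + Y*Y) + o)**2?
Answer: 104060401/256 ≈ 4.0649e+5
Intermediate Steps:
f(J, C) = J/4
N(o, Y) = (Y**2 + 5*o)**2 (N(o, Y) = ((4*o + Y**2) + o)**2 = ((Y**2 + 4*o) + o)**2 = (Y**2 + 5*o)**2)
q(n) = 3 + (25 + n**2)**2 (q(n) = (n**2 + 5*5)**2 + 3 = (n**2 + 25)**2 + 3 = (25 + n**2)**2 + 3 = 3 + (25 + n**2)**2)
(q(f(6, -4)) - 108)**2 = ((3 + (25 + ((1/4)*6)**2)**2) - 108)**2 = ((3 + (25 + (3/2)**2)**2) - 108)**2 = ((3 + (25 + 9/4)**2) - 108)**2 = ((3 + (109/4)**2) - 108)**2 = ((3 + 11881/16) - 108)**2 = (11929/16 - 108)**2 = (10201/16)**2 = 104060401/256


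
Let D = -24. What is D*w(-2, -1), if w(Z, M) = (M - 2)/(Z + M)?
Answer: -24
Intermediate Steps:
w(Z, M) = (-2 + M)/(M + Z)
D*w(-2, -1) = -24*(-2 - 1)/(-1 - 2) = -24*(-3)/(-3) = -(-8)*(-3) = -24*1 = -24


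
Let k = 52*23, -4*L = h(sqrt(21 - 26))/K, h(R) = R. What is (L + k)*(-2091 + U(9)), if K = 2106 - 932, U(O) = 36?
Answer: -2457780 + 2055*I*sqrt(5)/4696 ≈ -2.4578e+6 + 0.97852*I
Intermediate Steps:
K = 1174
L = -I*sqrt(5)/4696 (L = -sqrt(21 - 26)/(4*1174) = -sqrt(-5)/(4*1174) = -I*sqrt(5)/(4*1174) = -I*sqrt(5)/4696 ≈ -0.00047616*I)
k = 1196
(L + k)*(-2091 + U(9)) = (-I*sqrt(5)/4696 + 1196)*(-2091 + 36) = (1196 - I*sqrt(5)/4696)*(-2055) = -2457780 + 2055*I*sqrt(5)/4696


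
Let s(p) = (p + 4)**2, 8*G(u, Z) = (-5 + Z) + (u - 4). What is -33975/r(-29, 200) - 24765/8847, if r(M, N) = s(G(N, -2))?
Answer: -6815488055/144032109 ≈ -47.319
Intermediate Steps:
G(u, Z) = -9/8 + Z/8 + u/8 (G(u, Z) = ((-5 + Z) + (u - 4))/8 = ((-5 + Z) + (-4 + u))/8 = (-9 + Z + u)/8 = -9/8 + Z/8 + u/8)
s(p) = (4 + p)**2
r(M, N) = (21/8 + N/8)**2 (r(M, N) = (4 + (-9/8 + (1/8)*(-2) + N/8))**2 = (4 + (-9/8 - 1/4 + N/8))**2 = (4 + (-11/8 + N/8))**2 = (21/8 + N/8)**2)
-33975/r(-29, 200) - 24765/8847 = -33975*64/(21 + 200)**2 - 24765/8847 = -33975/((1/64)*221**2) - 24765*1/8847 = -33975/((1/64)*48841) - 8255/2949 = -33975/48841/64 - 8255/2949 = -33975*64/48841 - 8255/2949 = -2174400/48841 - 8255/2949 = -6815488055/144032109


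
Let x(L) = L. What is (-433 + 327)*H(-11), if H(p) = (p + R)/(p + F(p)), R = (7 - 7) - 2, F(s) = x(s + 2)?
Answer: -689/10 ≈ -68.900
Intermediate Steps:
F(s) = 2 + s (F(s) = s + 2 = 2 + s)
R = -2 (R = 0 - 2 = -2)
H(p) = (-2 + p)/(2 + 2*p) (H(p) = (p - 2)/(p + (2 + p)) = (-2 + p)/(2 + 2*p))
(-433 + 327)*H(-11) = (-433 + 327)*((-2 - 11)/(2*(1 - 11))) = -53*(-13)/(-10) = -53*(-1)*(-13)/10 = -106*13/20 = -689/10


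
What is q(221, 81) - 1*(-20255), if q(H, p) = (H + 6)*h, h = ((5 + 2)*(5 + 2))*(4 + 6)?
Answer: 131485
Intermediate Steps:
h = 490 (h = (7*7)*10 = 49*10 = 490)
q(H, p) = 2940 + 490*H (q(H, p) = (H + 6)*490 = (6 + H)*490 = 2940 + 490*H)
q(221, 81) - 1*(-20255) = (2940 + 490*221) - 1*(-20255) = (2940 + 108290) + 20255 = 111230 + 20255 = 131485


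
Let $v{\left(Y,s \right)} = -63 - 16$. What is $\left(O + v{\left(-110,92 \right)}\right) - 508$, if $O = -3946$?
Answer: $-4533$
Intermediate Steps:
$v{\left(Y,s \right)} = -79$
$\left(O + v{\left(-110,92 \right)}\right) - 508 = \left(-3946 - 79\right) - 508 = -4025 - 508 = -4533$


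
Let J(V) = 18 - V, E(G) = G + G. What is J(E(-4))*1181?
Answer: 30706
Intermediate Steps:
E(G) = 2*G
J(E(-4))*1181 = (18 - 2*(-4))*1181 = (18 - 1*(-8))*1181 = (18 + 8)*1181 = 26*1181 = 30706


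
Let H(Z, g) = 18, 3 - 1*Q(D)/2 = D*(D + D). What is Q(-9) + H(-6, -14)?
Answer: -300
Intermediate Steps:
Q(D) = 6 - 4*D**2 (Q(D) = 6 - 2*D*(D + D) = 6 - 2*D*2*D = 6 - 4*D**2)
Q(-9) + H(-6, -14) = (6 - 4*(-9)**2) + 18 = (6 - 4*81) + 18 = (6 - 324) + 18 = -318 + 18 = -300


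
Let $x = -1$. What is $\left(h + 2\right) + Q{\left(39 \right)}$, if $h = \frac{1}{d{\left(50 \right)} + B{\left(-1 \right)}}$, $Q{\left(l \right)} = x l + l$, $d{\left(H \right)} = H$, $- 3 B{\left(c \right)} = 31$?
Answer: $\frac{241}{119} \approx 2.0252$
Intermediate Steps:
$B{\left(c \right)} = - \frac{31}{3}$ ($B{\left(c \right)} = \left(- \frac{1}{3}\right) 31 = - \frac{31}{3}$)
$Q{\left(l \right)} = 0$ ($Q{\left(l \right)} = - l + l = 0$)
$h = \frac{3}{119}$ ($h = \frac{1}{50 - \frac{31}{3}} = \frac{1}{\frac{119}{3}} = \frac{3}{119} \approx 0.02521$)
$\left(h + 2\right) + Q{\left(39 \right)} = \left(\frac{3}{119} + 2\right) + 0 = \frac{241}{119} + 0 = \frac{241}{119}$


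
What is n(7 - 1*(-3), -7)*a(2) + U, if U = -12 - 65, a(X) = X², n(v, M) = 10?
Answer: -37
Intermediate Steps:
U = -77
n(7 - 1*(-3), -7)*a(2) + U = 10*2² - 77 = 10*4 - 77 = 40 - 77 = -37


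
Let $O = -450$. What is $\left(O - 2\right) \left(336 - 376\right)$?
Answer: $18080$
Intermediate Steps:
$\left(O - 2\right) \left(336 - 376\right) = \left(-450 - 2\right) \left(336 - 376\right) = \left(-452\right) \left(-40\right) = 18080$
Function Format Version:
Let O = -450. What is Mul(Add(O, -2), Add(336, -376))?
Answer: 18080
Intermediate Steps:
Mul(Add(O, -2), Add(336, -376)) = Mul(Add(-450, -2), Add(336, -376)) = Mul(-452, -40) = 18080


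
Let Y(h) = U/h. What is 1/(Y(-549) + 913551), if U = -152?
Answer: 549/501539651 ≈ 1.0946e-6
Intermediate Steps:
Y(h) = -152/h
1/(Y(-549) + 913551) = 1/(-152/(-549) + 913551) = 1/(-152*(-1/549) + 913551) = 1/(152/549 + 913551) = 1/(501539651/549) = 549/501539651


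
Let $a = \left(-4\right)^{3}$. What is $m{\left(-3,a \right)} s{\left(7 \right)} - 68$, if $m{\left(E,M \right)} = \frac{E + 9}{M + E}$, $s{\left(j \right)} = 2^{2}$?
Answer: $- \frac{4580}{67} \approx -68.358$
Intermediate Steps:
$a = -64$
$s{\left(j \right)} = 4$
$m{\left(E,M \right)} = \frac{9 + E}{E + M}$
$m{\left(-3,a \right)} s{\left(7 \right)} - 68 = \frac{9 - 3}{-3 - 64} \cdot 4 - 68 = \frac{1}{-67} \cdot 6 \cdot 4 - 68 = \left(- \frac{1}{67}\right) 6 \cdot 4 - 68 = \left(- \frac{6}{67}\right) 4 - 68 = - \frac{24}{67} - 68 = - \frac{4580}{67}$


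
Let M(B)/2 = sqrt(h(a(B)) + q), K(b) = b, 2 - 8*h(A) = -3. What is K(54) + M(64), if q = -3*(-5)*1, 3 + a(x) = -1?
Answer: 54 + 5*sqrt(10)/2 ≈ 61.906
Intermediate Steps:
a(x) = -4 (a(x) = -3 - 1 = -4)
h(A) = 5/8 (h(A) = 1/4 - 1/8*(-3) = 1/4 + 3/8 = 5/8)
q = 15 (q = 15*1 = 15)
M(B) = 5*sqrt(10)/2 (M(B) = 2*sqrt(5/8 + 15) = 2*sqrt(125/8) = 2*(5*sqrt(10)/4) = 5*sqrt(10)/2)
K(54) + M(64) = 54 + 5*sqrt(10)/2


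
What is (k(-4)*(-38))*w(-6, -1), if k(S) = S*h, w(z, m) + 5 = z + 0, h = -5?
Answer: 8360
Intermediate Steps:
w(z, m) = -5 + z (w(z, m) = -5 + (z + 0) = -5 + z)
k(S) = -5*S (k(S) = S*(-5) = -5*S)
(k(-4)*(-38))*w(-6, -1) = (-5*(-4)*(-38))*(-5 - 6) = (20*(-38))*(-11) = -760*(-11) = 8360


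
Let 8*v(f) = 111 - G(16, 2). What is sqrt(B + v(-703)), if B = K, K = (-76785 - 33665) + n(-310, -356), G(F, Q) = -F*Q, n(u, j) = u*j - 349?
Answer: I*sqrt(6738)/4 ≈ 20.521*I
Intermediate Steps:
n(u, j) = -349 + j*u (n(u, j) = j*u - 349 = -349 + j*u)
G(F, Q) = -F*Q
K = -439 (K = (-76785 - 33665) + (-349 - 356*(-310)) = -110450 + (-349 + 110360) = -110450 + 110011 = -439)
v(f) = 143/8 (v(f) = (111 - (-1)*16*2)/8 = (111 - 1*(-32))/8 = (111 + 32)/8 = (1/8)*143 = 143/8)
B = -439
sqrt(B + v(-703)) = sqrt(-439 + 143/8) = sqrt(-3369/8) = I*sqrt(6738)/4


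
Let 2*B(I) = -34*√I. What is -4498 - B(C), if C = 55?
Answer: -4498 + 17*√55 ≈ -4371.9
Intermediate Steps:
B(I) = -17*√I (B(I) = (-34*√I)/2 = -17*√I)
-4498 - B(C) = -4498 - (-17)*√55 = -4498 + 17*√55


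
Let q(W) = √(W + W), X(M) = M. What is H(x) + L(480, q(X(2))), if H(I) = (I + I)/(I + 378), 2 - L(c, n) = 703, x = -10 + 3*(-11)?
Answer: -234921/335 ≈ -701.26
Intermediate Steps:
q(W) = √2*√W (q(W) = √(2*W) = √2*√W)
x = -43 (x = -10 - 33 = -43)
L(c, n) = -701 (L(c, n) = 2 - 1*703 = 2 - 703 = -701)
H(I) = 2*I/(378 + I) (H(I) = (2*I)/(378 + I) = 2*I/(378 + I))
H(x) + L(480, q(X(2))) = 2*(-43)/(378 - 43) - 701 = 2*(-43)/335 - 701 = 2*(-43)*(1/335) - 701 = -86/335 - 701 = -234921/335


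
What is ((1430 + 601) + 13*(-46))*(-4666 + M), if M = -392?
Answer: -7248114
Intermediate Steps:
((1430 + 601) + 13*(-46))*(-4666 + M) = ((1430 + 601) + 13*(-46))*(-4666 - 392) = (2031 - 598)*(-5058) = 1433*(-5058) = -7248114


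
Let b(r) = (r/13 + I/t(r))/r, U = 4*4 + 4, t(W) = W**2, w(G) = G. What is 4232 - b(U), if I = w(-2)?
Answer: 220060013/52000 ≈ 4231.9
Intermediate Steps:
I = -2
U = 20 (U = 16 + 4 = 20)
b(r) = (-2/r**2 + r/13)/r (b(r) = (r/13 - 2/r**2)/r = (-2/r**2 + r/13)/r)
4232 - b(U) = 4232 - (1/13 - 2/20**3) = 4232 - (1/13 - 2*1/8000) = 4232 - (1/13 - 1/4000) = 4232 - 1*3987/52000 = 4232 - 3987/52000 = 220060013/52000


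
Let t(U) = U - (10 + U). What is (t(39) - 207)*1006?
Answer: -218302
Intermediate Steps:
t(U) = -10 (t(U) = U + (-10 - U) = -10)
(t(39) - 207)*1006 = (-10 - 207)*1006 = -217*1006 = -218302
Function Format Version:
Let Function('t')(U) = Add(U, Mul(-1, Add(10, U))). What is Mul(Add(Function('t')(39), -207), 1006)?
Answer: -218302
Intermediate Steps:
Function('t')(U) = -10 (Function('t')(U) = Add(U, Add(-10, Mul(-1, U))) = -10)
Mul(Add(Function('t')(39), -207), 1006) = Mul(Add(-10, -207), 1006) = Mul(-217, 1006) = -218302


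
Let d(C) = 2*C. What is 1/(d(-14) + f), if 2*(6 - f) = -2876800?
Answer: 1/1438378 ≈ 6.9523e-7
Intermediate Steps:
f = 1438406 (f = 6 - ½*(-2876800) = 6 + 1438400 = 1438406)
1/(d(-14) + f) = 1/(2*(-14) + 1438406) = 1/(-28 + 1438406) = 1/1438378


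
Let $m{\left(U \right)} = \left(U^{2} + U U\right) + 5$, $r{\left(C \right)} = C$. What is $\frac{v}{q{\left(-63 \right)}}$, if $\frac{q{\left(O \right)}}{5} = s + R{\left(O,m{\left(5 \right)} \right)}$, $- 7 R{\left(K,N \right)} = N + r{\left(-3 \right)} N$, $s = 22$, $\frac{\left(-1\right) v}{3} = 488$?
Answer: $- \frac{427}{55} \approx -7.7636$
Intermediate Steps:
$v = -1464$ ($v = \left(-3\right) 488 = -1464$)
$m{\left(U \right)} = 5 + 2 U^{2}$ ($m{\left(U \right)} = \left(U^{2} + U^{2}\right) + 5 = 2 U^{2} + 5 = 5 + 2 U^{2}$)
$R{\left(K,N \right)} = \frac{2 N}{7}$ ($R{\left(K,N \right)} = - \frac{N - 3 N}{7} = - \frac{\left(-2\right) N}{7} = \frac{2 N}{7}$)
$q{\left(O \right)} = \frac{1320}{7}$ ($q{\left(O \right)} = 5 \left(22 + \frac{2 \left(5 + 2 \cdot 5^{2}\right)}{7}\right) = 5 \left(22 + \frac{2 \left(5 + 2 \cdot 25\right)}{7}\right) = 5 \left(22 + \frac{2 \left(5 + 50\right)}{7}\right) = 5 \left(22 + \frac{2}{7} \cdot 55\right) = 5 \left(22 + \frac{110}{7}\right) = 5 \cdot \frac{264}{7} = \frac{1320}{7}$)
$\frac{v}{q{\left(-63 \right)}} = - \frac{1464}{\frac{1320}{7}} = \left(-1464\right) \frac{7}{1320} = - \frac{427}{55}$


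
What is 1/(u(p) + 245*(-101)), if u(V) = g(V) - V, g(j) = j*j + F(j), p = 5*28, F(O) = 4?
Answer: -1/5281 ≈ -0.00018936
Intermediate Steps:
p = 140
g(j) = 4 + j² (g(j) = j*j + 4 = j² + 4 = 4 + j²)
u(V) = 4 + V² - V (u(V) = (4 + V²) - V = 4 + V² - V)
1/(u(p) + 245*(-101)) = 1/((4 + 140² - 1*140) + 245*(-101)) = 1/((4 + 19600 - 140) - 24745) = 1/(19464 - 24745) = 1/(-5281) = -1/5281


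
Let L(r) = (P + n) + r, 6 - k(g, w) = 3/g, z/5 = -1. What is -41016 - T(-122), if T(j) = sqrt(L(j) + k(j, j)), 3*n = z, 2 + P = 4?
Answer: -41016 - 5*I*sqrt(619638)/366 ≈ -41016.0 - 10.754*I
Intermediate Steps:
z = -5 (z = 5*(-1) = -5)
P = 2 (P = -2 + 4 = 2)
n = -5/3 (n = (1/3)*(-5) = -5/3 ≈ -1.6667)
k(g, w) = 6 - 3/g
L(r) = 1/3 + r (L(r) = (2 - 5/3) + r = 1/3 + r)
T(j) = sqrt(19/3 + j - 3/j) (T(j) = sqrt((1/3 + j) + (6 - 3/j)) = sqrt(19/3 + j - 3/j))
-41016 - T(-122) = -41016 - sqrt(57 - 27/(-122) + 9*(-122))/3 = -41016 - sqrt(57 - 27*(-1/122) - 1098)/3 = -41016 - sqrt(57 + 27/122 - 1098)/3 = -41016 - sqrt(-126975/122)/3 = -41016 - 5*I*sqrt(619638)/122/3 = -41016 - 5*I*sqrt(619638)/366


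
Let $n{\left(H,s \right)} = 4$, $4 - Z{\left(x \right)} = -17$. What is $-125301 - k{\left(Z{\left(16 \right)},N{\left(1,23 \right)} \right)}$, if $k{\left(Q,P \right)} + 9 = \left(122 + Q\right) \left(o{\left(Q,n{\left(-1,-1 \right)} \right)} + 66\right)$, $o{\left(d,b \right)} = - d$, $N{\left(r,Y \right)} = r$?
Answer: $-131727$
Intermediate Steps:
$Z{\left(x \right)} = 21$ ($Z{\left(x \right)} = 4 - -17 = 4 + 17 = 21$)
$k{\left(Q,P \right)} = -9 + \left(66 - Q\right) \left(122 + Q\right)$ ($k{\left(Q,P \right)} = -9 + \left(122 + Q\right) \left(- Q + 66\right) = -9 + \left(122 + Q\right) \left(66 - Q\right) = -9 + \left(66 - Q\right) \left(122 + Q\right)$)
$-125301 - k{\left(Z{\left(16 \right)},N{\left(1,23 \right)} \right)} = -125301 - \left(8043 - 21^{2} - 1176\right) = -125301 - \left(8043 - 441 - 1176\right) = -125301 - 6426 = -131727$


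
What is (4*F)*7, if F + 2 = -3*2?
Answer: -224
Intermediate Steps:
F = -8 (F = -2 - 3*2 = -2 - 6 = -8)
(4*F)*7 = (4*(-8))*7 = -32*7 = -224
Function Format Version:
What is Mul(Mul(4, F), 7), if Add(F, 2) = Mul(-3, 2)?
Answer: -224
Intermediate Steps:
F = -8 (F = Add(-2, Mul(-3, 2)) = Add(-2, -6) = -8)
Mul(Mul(4, F), 7) = Mul(Mul(4, -8), 7) = Mul(-32, 7) = -224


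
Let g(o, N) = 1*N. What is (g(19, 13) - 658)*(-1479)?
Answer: 953955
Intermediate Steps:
g(o, N) = N
(g(19, 13) - 658)*(-1479) = (13 - 658)*(-1479) = -645*(-1479) = 953955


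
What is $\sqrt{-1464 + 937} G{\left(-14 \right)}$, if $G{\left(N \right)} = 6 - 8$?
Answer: $- 2 i \sqrt{527} \approx - 45.913 i$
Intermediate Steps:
$G{\left(N \right)} = -2$ ($G{\left(N \right)} = 6 - 8 = -2$)
$\sqrt{-1464 + 937} G{\left(-14 \right)} = \sqrt{-1464 + 937} \left(-2\right) = \sqrt{-527} \left(-2\right) = i \sqrt{527} \left(-2\right) = - 2 i \sqrt{527}$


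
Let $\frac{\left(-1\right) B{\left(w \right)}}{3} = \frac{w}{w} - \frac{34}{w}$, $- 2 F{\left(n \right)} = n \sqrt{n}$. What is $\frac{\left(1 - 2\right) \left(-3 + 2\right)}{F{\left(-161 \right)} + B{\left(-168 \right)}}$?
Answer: $- \frac{2828}{817973277} - \frac{63112 i \sqrt{161}}{817973277} \approx -3.4573 \cdot 10^{-6} - 0.00097901 i$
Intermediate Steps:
$F{\left(n \right)} = - \frac{n^{\frac{3}{2}}}{2}$ ($F{\left(n \right)} = - \frac{n \sqrt{n}}{2} = - \frac{n^{\frac{3}{2}}}{2}$)
$B{\left(w \right)} = -3 + \frac{102}{w}$ ($B{\left(w \right)} = - 3 \left(\frac{w}{w} - \frac{34}{w}\right) = - 3 \left(1 - \frac{34}{w}\right) = -3 + \frac{102}{w}$)
$\frac{\left(1 - 2\right) \left(-3 + 2\right)}{F{\left(-161 \right)} + B{\left(-168 \right)}} = \frac{\left(1 - 2\right) \left(-3 + 2\right)}{- \frac{\left(-161\right)^{\frac{3}{2}}}{2} - \left(3 - \frac{102}{-168}\right)} = \frac{\left(-1\right) \left(-1\right)}{- \frac{\left(-161\right) i \sqrt{161}}{2} + \left(-3 + 102 \left(- \frac{1}{168}\right)\right)} = 1 \frac{1}{\frac{161 i \sqrt{161}}{2} - \frac{101}{28}} = 1 \frac{1}{- \frac{101}{28} + \frac{161 i \sqrt{161}}{2}} = \frac{1}{- \frac{101}{28} + \frac{161 i \sqrt{161}}{2}}$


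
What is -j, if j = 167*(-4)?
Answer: 668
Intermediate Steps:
j = -668
-j = -1*(-668) = 668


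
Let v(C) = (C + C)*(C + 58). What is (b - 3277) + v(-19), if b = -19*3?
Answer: -4816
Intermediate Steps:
b = -57
v(C) = 2*C*(58 + C) (v(C) = (2*C)*(58 + C) = 2*C*(58 + C))
(b - 3277) + v(-19) = (-57 - 3277) + 2*(-19)*(58 - 19) = -3334 + 2*(-19)*39 = -3334 - 1482 = -4816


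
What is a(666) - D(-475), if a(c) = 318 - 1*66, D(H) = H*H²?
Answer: 107172127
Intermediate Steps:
D(H) = H³
a(c) = 252 (a(c) = 318 - 66 = 252)
a(666) - D(-475) = 252 - 1*(-475)³ = 252 - 1*(-107171875) = 252 + 107171875 = 107172127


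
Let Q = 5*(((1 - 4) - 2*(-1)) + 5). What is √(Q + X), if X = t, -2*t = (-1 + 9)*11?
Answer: 2*I*√6 ≈ 4.899*I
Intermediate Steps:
t = -44 (t = -(-1 + 9)*11/2 = -4*11 = -½*88 = -44)
Q = 20 (Q = 5*((-3 + 2) + 5) = 5*(-1 + 5) = 5*4 = 20)
X = -44
√(Q + X) = √(20 - 44) = √(-24) = 2*I*√6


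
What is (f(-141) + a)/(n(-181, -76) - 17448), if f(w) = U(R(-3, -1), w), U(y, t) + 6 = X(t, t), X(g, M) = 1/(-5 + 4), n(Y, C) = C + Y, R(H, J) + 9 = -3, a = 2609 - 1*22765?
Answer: 20163/17705 ≈ 1.1388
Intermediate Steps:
a = -20156 (a = 2609 - 22765 = -20156)
R(H, J) = -12 (R(H, J) = -9 - 3 = -12)
X(g, M) = -1 (X(g, M) = 1/(-1) = -1)
U(y, t) = -7 (U(y, t) = -6 - 1 = -7)
f(w) = -7
(f(-141) + a)/(n(-181, -76) - 17448) = (-7 - 20156)/((-76 - 181) - 17448) = -20163/(-257 - 17448) = -20163/(-17705) = -20163*(-1/17705) = 20163/17705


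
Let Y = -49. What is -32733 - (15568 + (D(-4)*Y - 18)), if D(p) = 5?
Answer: -48038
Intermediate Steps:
-32733 - (15568 + (D(-4)*Y - 18)) = -32733 - (15568 + (5*(-49) - 18)) = -32733 - (15568 + (-245 - 18)) = -32733 - (15568 - 263) = -32733 - 1*15305 = -32733 - 15305 = -48038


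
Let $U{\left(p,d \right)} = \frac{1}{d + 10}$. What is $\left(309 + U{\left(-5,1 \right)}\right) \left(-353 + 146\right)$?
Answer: $- \frac{703800}{11} \approx -63982.0$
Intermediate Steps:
$U{\left(p,d \right)} = \frac{1}{10 + d}$
$\left(309 + U{\left(-5,1 \right)}\right) \left(-353 + 146\right) = \left(309 + \frac{1}{10 + 1}\right) \left(-353 + 146\right) = \left(309 + \frac{1}{11}\right) \left(-207\right) = \frac{3400}{11} \left(-207\right) = - \frac{703800}{11}$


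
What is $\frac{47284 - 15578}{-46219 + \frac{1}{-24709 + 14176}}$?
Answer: $- \frac{166979649}{243412364} \approx -0.686$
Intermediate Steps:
$\frac{47284 - 15578}{-46219 + \frac{1}{-24709 + 14176}} = \frac{47284 + \left(-20243 + 4665\right)}{-46219 + \frac{1}{-10533}} = \frac{47284 - 15578}{-46219 - \frac{1}{10533}} = \frac{31706}{- \frac{486824728}{10533}} = 31706 \left(- \frac{10533}{486824728}\right) = - \frac{166979649}{243412364}$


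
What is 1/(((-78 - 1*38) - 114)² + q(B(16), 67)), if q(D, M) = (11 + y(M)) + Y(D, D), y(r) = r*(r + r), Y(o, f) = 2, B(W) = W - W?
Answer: 1/61891 ≈ 1.6157e-5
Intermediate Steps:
B(W) = 0
y(r) = 2*r² (y(r) = r*(2*r) = 2*r²)
q(D, M) = 13 + 2*M² (q(D, M) = (11 + 2*M²) + 2 = 13 + 2*M²)
1/(((-78 - 1*38) - 114)² + q(B(16), 67)) = 1/(((-78 - 1*38) - 114)² + (13 + 2*67²)) = 1/(((-78 - 38) - 114)² + (13 + 2*4489)) = 1/((-116 - 114)² + (13 + 8978)) = 1/((-230)² + 8991) = 1/(52900 + 8991) = 1/61891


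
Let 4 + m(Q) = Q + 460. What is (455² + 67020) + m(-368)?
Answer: 274133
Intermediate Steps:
m(Q) = 456 + Q (m(Q) = -4 + (Q + 460) = -4 + (460 + Q) = 456 + Q)
(455² + 67020) + m(-368) = (455² + 67020) + (456 - 368) = (207025 + 67020) + 88 = 274045 + 88 = 274133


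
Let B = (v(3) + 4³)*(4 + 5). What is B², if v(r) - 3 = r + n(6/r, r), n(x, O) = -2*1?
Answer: 374544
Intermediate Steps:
n(x, O) = -2
v(r) = 1 + r (v(r) = 3 + (r - 2) = 3 + (-2 + r) = 1 + r)
B = 612 (B = ((1 + 3) + 4³)*(4 + 5) = (4 + 64)*9 = 68*9 = 612)
B² = 612² = 374544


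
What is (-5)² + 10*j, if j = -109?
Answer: -1065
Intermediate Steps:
(-5)² + 10*j = (-5)² + 10*(-109) = 25 - 1090 = -1065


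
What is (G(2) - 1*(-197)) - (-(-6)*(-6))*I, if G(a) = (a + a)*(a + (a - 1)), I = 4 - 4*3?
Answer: -79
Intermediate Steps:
I = -8 (I = 4 - 12 = -8)
G(a) = 2*a*(-1 + 2*a) (G(a) = (2*a)*(a + (-1 + a)) = (2*a)*(-1 + 2*a) = 2*a*(-1 + 2*a))
(G(2) - 1*(-197)) - (-(-6)*(-6))*I = (2*2*(-1 + 2*2) - 1*(-197)) - (-(-6)*(-6))*(-8) = (2*2*(-1 + 4) + 197) - (-6*6)*(-8) = (2*2*3 + 197) - (-36)*(-8) = (12 + 197) - 1*288 = 209 - 288 = -79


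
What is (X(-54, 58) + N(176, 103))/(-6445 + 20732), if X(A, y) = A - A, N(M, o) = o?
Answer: 103/14287 ≈ 0.0072094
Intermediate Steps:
X(A, y) = 0
(X(-54, 58) + N(176, 103))/(-6445 + 20732) = (0 + 103)/(-6445 + 20732) = 103/14287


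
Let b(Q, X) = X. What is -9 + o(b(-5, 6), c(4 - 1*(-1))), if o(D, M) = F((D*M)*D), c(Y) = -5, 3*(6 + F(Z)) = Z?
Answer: -75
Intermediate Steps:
F(Z) = -6 + Z/3
o(D, M) = -6 + M*D²/3 (o(D, M) = -6 + ((D*M)*D)/3 = -6 + (M*D²)/3 = -6 + M*D²/3)
-9 + o(b(-5, 6), c(4 - 1*(-1))) = -9 + (-6 + (⅓)*(-5)*6²) = -9 + (-6 + (⅓)*(-5)*36) = -9 + (-6 - 60) = -9 - 66 = -75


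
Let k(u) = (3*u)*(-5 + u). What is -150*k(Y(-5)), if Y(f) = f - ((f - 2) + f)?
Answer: -6300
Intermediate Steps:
Y(f) = 2 - f (Y(f) = f - ((-2 + f) + f) = f - (-2 + 2*f) = f + (2 - 2*f) = 2 - f)
k(u) = 3*u*(-5 + u)
-150*k(Y(-5)) = -450*(2 - 1*(-5))*(-5 + (2 - 1*(-5))) = -450*(2 + 5)*(-5 + (2 + 5)) = -450*7*(-5 + 7) = -450*7*2 = -150*42 = -6300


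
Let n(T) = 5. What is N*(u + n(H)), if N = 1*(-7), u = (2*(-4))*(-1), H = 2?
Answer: -91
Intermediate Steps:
u = 8 (u = -8*(-1) = 8)
N = -7
N*(u + n(H)) = -7*(8 + 5) = -7*13 = -91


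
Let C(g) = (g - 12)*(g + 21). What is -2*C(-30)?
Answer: -756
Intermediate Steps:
C(g) = (-12 + g)*(21 + g)
-2*C(-30) = -2*(-252 + (-30)**2 + 9*(-30)) = -2*(-252 + 900 - 270) = -2*378 = -756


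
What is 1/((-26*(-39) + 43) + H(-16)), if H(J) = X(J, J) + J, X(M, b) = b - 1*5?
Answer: 1/1020 ≈ 0.00098039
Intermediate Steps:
X(M, b) = -5 + b (X(M, b) = b - 5 = -5 + b)
H(J) = -5 + 2*J (H(J) = (-5 + J) + J = -5 + 2*J)
1/((-26*(-39) + 43) + H(-16)) = 1/((-26*(-39) + 43) + (-5 + 2*(-16))) = 1/((1014 + 43) + (-5 - 32)) = 1/(1057 - 37) = 1/1020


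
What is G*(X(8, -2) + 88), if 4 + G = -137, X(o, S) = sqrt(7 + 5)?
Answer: -12408 - 282*sqrt(3) ≈ -12896.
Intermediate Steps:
X(o, S) = 2*sqrt(3) (X(o, S) = sqrt(12) = 2*sqrt(3))
G = -141 (G = -4 - 137 = -141)
G*(X(8, -2) + 88) = -141*(2*sqrt(3) + 88) = -141*(88 + 2*sqrt(3)) = -12408 - 282*sqrt(3)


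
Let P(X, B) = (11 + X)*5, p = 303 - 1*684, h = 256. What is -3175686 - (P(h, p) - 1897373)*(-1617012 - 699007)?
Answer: -4391263208408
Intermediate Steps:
p = -381 (p = 303 - 684 = -381)
P(X, B) = 55 + 5*X
-3175686 - (P(h, p) - 1897373)*(-1617012 - 699007) = -3175686 - ((55 + 5*256) - 1897373)*(-1617012 - 699007) = -3175686 - ((55 + 1280) - 1897373)*(-2316019) = -3175686 - (1335 - 1897373)*(-2316019) = -3175686 - (-1896038)*(-2316019) = -3175686 - 1*4391260032722 = -3175686 - 4391260032722 = -4391263208408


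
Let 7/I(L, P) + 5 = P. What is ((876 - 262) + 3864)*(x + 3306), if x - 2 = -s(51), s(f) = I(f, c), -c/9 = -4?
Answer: 459178598/31 ≈ 1.4812e+7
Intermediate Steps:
c = 36 (c = -9*(-4) = 36)
I(L, P) = 7/(-5 + P)
s(f) = 7/31 (s(f) = 7/(-5 + 36) = 7/31)
x = 55/31 (x = 2 - 1*7/31 = 2 - 7/31 = 55/31 ≈ 1.7742)
((876 - 262) + 3864)*(x + 3306) = ((876 - 262) + 3864)*(55/31 + 3306) = (614 + 3864)*(102541/31) = 4478*(102541/31) = 459178598/31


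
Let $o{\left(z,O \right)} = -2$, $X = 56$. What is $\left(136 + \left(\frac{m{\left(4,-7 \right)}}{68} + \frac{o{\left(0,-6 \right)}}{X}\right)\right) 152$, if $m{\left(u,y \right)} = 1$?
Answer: $\frac{2459588}{119} \approx 20669.0$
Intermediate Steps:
$\left(136 + \left(\frac{m{\left(4,-7 \right)}}{68} + \frac{o{\left(0,-6 \right)}}{X}\right)\right) 152 = \left(136 + \left(1 \cdot \frac{1}{68} - \frac{2}{56}\right)\right) 152 = \left(136 + \left(1 \cdot \frac{1}{68} - \frac{1}{28}\right)\right) 152 = \left(136 + \left(\frac{1}{68} - \frac{1}{28}\right)\right) 152 = \left(136 - \frac{5}{238}\right) 152 = \frac{32363}{238} \cdot 152 = \frac{2459588}{119}$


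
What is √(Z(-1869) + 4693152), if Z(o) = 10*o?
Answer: √4674462 ≈ 2162.1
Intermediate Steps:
√(Z(-1869) + 4693152) = √(10*(-1869) + 4693152) = √(-18690 + 4693152) = √4674462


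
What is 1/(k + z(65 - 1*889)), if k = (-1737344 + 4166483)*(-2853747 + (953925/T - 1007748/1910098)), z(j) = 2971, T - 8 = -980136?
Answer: -936070266272/6488981159405218928913847 ≈ -1.4426e-13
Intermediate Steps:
T = -980128 (T = 8 - 980136 = -980128)
k = -6488981162186283690007959/936070266272 (k = (-1737344 + 4166483)*(-2853747 + (953925/(-980128) - 1007748/1910098)) = 2429139*(-2853747 + (953925*(-1/980128) - 1007748*1/1910098)) = 2429139*(-2853747 + (-953925/980128 - 503874/955049)) = 2429139*(-2853747 - 1404906133197/936070266272) = 2429139*(-2671309119069054381/936070266272) = -6488981162186283690007959/936070266272 ≈ -6.9322e+12)
1/(k + z(65 - 1*889)) = 1/(-6488981162186283690007959/936070266272 + 2971) = 1/(-6488981159405218928913847/936070266272) = -936070266272/6488981159405218928913847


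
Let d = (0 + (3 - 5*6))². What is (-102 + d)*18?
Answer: 11286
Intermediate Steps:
d = 729 (d = (0 + (3 - 30))² = (0 - 27)² = (-27)² = 729)
(-102 + d)*18 = (-102 + 729)*18 = 627*18 = 11286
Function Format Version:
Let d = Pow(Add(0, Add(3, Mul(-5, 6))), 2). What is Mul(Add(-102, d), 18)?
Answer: 11286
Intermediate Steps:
d = 729 (d = Pow(Add(0, Add(3, -30)), 2) = Pow(Add(0, -27), 2) = Pow(-27, 2) = 729)
Mul(Add(-102, d), 18) = Mul(Add(-102, 729), 18) = Mul(627, 18) = 11286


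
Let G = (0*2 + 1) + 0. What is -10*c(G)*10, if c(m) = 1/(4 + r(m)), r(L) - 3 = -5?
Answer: -50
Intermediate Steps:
G = 1 (G = (0 + 1) + 0 = 1 + 0 = 1)
r(L) = -2 (r(L) = 3 - 5 = -2)
c(m) = ½ (c(m) = 1/(4 - 2) = 1/2 = ½)
-10*c(G)*10 = -10*½*10 = -5*10 = -50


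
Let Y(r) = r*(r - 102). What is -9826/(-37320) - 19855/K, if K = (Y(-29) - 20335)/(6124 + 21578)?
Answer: 106911607708/3214185 ≈ 33262.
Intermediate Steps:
Y(r) = r*(-102 + r)
K = -2756/4617 (K = (-29*(-102 - 29) - 20335)/(6124 + 21578) = (-29*(-131) - 20335)/27702 = (3799 - 20335)*(1/27702) = -16536*1/27702 = -2756/4617 ≈ -0.59692)
-9826/(-37320) - 19855/K = -9826/(-37320) - 19855/(-2756/4617) = -9826*(-1/37320) - 19855*(-4617/2756) = 4913/18660 + 91670535/2756 = 106911607708/3214185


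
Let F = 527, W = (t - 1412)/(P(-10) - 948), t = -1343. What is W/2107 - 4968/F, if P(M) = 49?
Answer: -10465961/1110389 ≈ -9.4255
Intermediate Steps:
W = 95/31 (W = (-1343 - 1412)/(49 - 948) = -2755/(-899) = -2755*(-1/899) = 95/31 ≈ 3.0645)
W/2107 - 4968/F = (95/31)/2107 - 4968/527 = (95/31)*(1/2107) - 4968*1/527 = 95/65317 - 4968/527 = -10465961/1110389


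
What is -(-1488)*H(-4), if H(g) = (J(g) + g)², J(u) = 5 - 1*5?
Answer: 23808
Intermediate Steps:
J(u) = 0 (J(u) = 5 - 5 = 0)
H(g) = g² (H(g) = (0 + g)² = g²)
-(-1488)*H(-4) = -(-1488)*(-4)² = -(-1488)*16 = -16*(-1488) = 23808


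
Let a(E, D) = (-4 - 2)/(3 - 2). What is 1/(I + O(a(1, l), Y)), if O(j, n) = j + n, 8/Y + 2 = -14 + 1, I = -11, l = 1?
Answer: -15/263 ≈ -0.057034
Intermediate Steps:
Y = -8/15 (Y = 8/(-2 + (-14 + 1)) = 8/(-2 - 13) = 8/(-15) = 8*(-1/15) = -8/15 ≈ -0.53333)
a(E, D) = -6 (a(E, D) = -6/1 = -6*1 = -6)
1/(I + O(a(1, l), Y)) = 1/(-11 + (-6 - 8/15)) = 1/(-11 - 98/15) = 1/(-263/15) = -15/263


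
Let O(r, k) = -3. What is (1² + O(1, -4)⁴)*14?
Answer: 1148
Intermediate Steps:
(1² + O(1, -4)⁴)*14 = (1² + (-3)⁴)*14 = (1 + 81)*14 = 82*14 = 1148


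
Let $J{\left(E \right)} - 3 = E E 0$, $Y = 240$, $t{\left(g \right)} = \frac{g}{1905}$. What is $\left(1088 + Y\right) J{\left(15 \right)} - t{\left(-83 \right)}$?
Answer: $\frac{7589603}{1905} \approx 3984.0$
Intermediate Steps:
$t{\left(g \right)} = \frac{g}{1905}$ ($t{\left(g \right)} = g \frac{1}{1905} = \frac{g}{1905}$)
$J{\left(E \right)} = 3$ ($J{\left(E \right)} = 3 + E E 0 = 3 + E^{2} \cdot 0 = 3 + 0 = 3$)
$\left(1088 + Y\right) J{\left(15 \right)} - t{\left(-83 \right)} = \left(1088 + 240\right) 3 - \frac{1}{1905} \left(-83\right) = 1328 \cdot 3 - - \frac{83}{1905} = 3984 + \frac{83}{1905} = \frac{7589603}{1905}$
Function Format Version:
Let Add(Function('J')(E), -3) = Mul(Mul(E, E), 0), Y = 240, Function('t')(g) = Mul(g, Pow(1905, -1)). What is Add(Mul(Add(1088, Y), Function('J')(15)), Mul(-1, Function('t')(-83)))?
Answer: Rational(7589603, 1905) ≈ 3984.0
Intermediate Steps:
Function('t')(g) = Mul(Rational(1, 1905), g) (Function('t')(g) = Mul(g, Rational(1, 1905)) = Mul(Rational(1, 1905), g))
Function('J')(E) = 3 (Function('J')(E) = Add(3, Mul(Mul(E, E), 0)) = Add(3, Mul(Pow(E, 2), 0)) = Add(3, 0) = 3)
Add(Mul(Add(1088, Y), Function('J')(15)), Mul(-1, Function('t')(-83))) = Add(Mul(Add(1088, 240), 3), Mul(-1, Mul(Rational(1, 1905), -83))) = Add(Mul(1328, 3), Mul(-1, Rational(-83, 1905))) = Add(3984, Rational(83, 1905)) = Rational(7589603, 1905)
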